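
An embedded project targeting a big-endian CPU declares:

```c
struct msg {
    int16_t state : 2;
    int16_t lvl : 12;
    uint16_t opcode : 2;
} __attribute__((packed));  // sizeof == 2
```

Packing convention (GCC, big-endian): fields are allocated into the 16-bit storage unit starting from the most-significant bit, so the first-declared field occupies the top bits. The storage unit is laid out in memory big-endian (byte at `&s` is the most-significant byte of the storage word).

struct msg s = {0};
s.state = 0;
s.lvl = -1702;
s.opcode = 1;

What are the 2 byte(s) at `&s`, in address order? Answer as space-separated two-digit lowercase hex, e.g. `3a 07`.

state:2 = 0 → 0x0 << 14 → word 0x0000
lvl:12 = -1702 → 0x95a << 2 → word 0x2568
opcode:2 = 1 → 0x1 << 0 → word 0x2569
word = 0x2569 → big-endian bytes:
  [0]=0x25  [1]=0x69

25 69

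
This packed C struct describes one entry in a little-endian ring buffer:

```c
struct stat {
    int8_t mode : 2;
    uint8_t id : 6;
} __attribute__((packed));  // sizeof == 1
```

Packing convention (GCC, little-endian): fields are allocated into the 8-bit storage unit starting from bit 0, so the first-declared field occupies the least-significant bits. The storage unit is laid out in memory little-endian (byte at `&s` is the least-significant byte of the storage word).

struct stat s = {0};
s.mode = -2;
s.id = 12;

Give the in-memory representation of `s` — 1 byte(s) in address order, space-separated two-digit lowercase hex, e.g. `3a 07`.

32

[0+:2] mode=-2 & 0x3 = 0x2; word=0x02
[2+:6] id=12 & 0x3f = 0xc; word=0x32
word = 0x32 → little-endian bytes:
  [0]=0x32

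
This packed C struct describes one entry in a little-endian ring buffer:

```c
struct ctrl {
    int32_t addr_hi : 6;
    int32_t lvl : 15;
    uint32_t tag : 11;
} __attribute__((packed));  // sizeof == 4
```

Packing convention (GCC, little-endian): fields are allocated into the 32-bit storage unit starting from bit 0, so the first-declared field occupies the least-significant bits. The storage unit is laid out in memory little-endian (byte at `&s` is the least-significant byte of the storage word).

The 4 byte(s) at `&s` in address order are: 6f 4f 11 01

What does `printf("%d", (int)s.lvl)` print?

-15043

[0]=0x6f [1]=0x4f [2]=0x11 [3]=0x01 (little-endian) → word 0x01114f6f
addr_hi:6 @ bit 0 → (0x01114f6f>>0)&0x3f = 0x2f
lvl:15 @ bit 6 → (0x01114f6f>>6)&0x7fff = 0x453d  ←
tag:11 @ bit 21 → (0x01114f6f>>21)&0x7ff = 0x8
lvl signed 15b, MSB=1: 17725 - 32768 = -15043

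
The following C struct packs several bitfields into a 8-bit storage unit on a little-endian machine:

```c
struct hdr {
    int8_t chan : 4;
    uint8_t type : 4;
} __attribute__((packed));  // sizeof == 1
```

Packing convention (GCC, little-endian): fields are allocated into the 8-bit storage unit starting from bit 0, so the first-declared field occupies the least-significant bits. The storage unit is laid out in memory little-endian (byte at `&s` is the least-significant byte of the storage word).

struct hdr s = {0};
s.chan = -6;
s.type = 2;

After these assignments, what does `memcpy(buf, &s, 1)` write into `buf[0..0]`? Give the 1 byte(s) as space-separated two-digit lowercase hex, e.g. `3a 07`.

2a

chan (4b) val=-6 bits=0xa at bit 0: 0x0a
type (4b) val=2 bits=0x2 at bit 4: 0x2a
word = 0x2a → little-endian bytes:
  [0]=0x2a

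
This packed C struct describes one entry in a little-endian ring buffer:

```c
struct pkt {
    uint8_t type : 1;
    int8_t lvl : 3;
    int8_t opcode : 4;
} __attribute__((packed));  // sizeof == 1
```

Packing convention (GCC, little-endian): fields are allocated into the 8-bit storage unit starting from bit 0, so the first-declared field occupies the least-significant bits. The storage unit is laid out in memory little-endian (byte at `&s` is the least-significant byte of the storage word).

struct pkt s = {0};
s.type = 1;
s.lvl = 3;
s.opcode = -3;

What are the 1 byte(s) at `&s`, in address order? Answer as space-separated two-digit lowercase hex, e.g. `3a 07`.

d7

type:1 = 1 → 0x1 << 0 → word 0x01
lvl:3 = 3 → 0x3 << 1 → word 0x07
opcode:4 = -3 → 0xd << 4 → word 0xd7
word = 0xd7 → little-endian bytes:
  [0]=0xd7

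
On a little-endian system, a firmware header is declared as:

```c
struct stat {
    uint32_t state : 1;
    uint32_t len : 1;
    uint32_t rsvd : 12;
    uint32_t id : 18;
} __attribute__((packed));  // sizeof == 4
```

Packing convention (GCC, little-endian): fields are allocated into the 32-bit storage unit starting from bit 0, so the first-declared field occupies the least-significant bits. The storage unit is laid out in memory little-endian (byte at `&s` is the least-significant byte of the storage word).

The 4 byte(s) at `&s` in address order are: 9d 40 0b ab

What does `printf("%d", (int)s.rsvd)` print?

39

[0]=0x9d [1]=0x40 [2]=0x0b [3]=0xab (little-endian) → word 0xab0b409d
state [0+:1] = (word>>0) & 0x1 = 1
len [1+:1] = (word>>1) & 0x1 = 0
rsvd [2+:12] = (word>>2) & 0xfff = 39  ←
id [14+:18] = (word>>14) & 0x3ffff = 175149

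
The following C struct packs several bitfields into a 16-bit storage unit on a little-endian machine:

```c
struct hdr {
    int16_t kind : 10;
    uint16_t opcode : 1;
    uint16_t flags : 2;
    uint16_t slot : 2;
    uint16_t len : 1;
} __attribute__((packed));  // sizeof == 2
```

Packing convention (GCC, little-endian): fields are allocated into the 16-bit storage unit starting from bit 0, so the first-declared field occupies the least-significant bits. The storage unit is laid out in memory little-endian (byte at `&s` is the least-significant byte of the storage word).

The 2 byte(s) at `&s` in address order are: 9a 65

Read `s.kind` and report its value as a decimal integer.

[0]=0x9a [1]=0x65 (little-endian) → word 0x659a
kind:10 @ bit 0 → (0x659a>>0)&0x3ff = 0x19a  ←
opcode:1 @ bit 10 → (0x659a>>10)&0x1 = 0x1
flags:2 @ bit 11 → (0x659a>>11)&0x3 = 0x0
slot:2 @ bit 13 → (0x659a>>13)&0x3 = 0x3
len:1 @ bit 15 → (0x659a>>15)&0x1 = 0x0
kind signed 10b, MSB=0: value = 410

410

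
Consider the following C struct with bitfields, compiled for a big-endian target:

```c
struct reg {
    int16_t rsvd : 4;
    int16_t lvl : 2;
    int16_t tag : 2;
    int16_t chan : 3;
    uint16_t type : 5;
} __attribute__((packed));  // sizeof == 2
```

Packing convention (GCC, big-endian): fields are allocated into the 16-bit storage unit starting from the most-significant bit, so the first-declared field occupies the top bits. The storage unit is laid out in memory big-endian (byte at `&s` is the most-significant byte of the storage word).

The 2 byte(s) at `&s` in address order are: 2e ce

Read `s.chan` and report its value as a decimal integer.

-2

[0]=0x2e [1]=0xce (big-endian) → word 0x2ece
rsvd:4 @ bit 12 → (0x2ece>>12)&0xf = 0x2
lvl:2 @ bit 10 → (0x2ece>>10)&0x3 = 0x3
tag:2 @ bit 8 → (0x2ece>>8)&0x3 = 0x2
chan:3 @ bit 5 → (0x2ece>>5)&0x7 = 0x6  ←
type:5 @ bit 0 → (0x2ece>>0)&0x1f = 0xe
chan signed 3b, MSB=1: 6 - 8 = -2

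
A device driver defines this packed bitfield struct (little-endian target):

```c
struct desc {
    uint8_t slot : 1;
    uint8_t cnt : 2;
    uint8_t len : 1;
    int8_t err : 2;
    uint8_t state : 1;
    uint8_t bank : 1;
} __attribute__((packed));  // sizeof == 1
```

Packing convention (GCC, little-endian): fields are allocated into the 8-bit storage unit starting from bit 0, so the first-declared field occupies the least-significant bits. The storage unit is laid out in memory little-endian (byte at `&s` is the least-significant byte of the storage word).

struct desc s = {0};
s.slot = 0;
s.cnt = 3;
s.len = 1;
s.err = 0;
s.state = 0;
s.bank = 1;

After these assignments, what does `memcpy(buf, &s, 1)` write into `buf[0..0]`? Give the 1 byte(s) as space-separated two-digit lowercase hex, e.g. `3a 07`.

8e

[0+:1] slot=0 & 0x1 = 0x0; word=0x00
[1+:2] cnt=3 & 0x3 = 0x3; word=0x06
[3+:1] len=1 & 0x1 = 0x1; word=0x0e
[4+:2] err=0 & 0x3 = 0x0; word=0x0e
[6+:1] state=0 & 0x1 = 0x0; word=0x0e
[7+:1] bank=1 & 0x1 = 0x1; word=0x8e
word = 0x8e → little-endian bytes:
  [0]=0x8e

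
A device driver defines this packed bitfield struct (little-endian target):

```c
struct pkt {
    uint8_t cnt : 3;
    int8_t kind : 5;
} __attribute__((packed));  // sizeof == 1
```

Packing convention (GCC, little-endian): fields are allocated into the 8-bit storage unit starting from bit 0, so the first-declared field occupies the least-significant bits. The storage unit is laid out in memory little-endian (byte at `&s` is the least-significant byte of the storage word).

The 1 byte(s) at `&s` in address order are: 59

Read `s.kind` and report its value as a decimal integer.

[0]=0x59 (little-endian) → word 0x59
cnt [0+:3] = (word>>0) & 0x7 = 1
kind [3+:5] = (word>>3) & 0x1f = 11  ←
kind signed 5b, MSB=0: value = 11

11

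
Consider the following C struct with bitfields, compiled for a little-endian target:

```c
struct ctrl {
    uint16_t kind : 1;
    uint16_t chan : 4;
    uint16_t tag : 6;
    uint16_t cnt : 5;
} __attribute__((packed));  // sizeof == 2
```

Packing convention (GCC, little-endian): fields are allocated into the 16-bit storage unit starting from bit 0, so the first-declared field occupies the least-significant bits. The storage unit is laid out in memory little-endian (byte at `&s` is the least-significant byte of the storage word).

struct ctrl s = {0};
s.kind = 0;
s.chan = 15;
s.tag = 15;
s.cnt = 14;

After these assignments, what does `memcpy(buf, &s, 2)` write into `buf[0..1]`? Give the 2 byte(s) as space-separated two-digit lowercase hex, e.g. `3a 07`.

fe 71

kind:1 = 0 → 0x0 << 0 → word 0x0000
chan:4 = 15 → 0xf << 1 → word 0x001e
tag:6 = 15 → 0xf << 5 → word 0x01fe
cnt:5 = 14 → 0xe << 11 → word 0x71fe
word = 0x71fe → little-endian bytes:
  [0]=0xfe  [1]=0x71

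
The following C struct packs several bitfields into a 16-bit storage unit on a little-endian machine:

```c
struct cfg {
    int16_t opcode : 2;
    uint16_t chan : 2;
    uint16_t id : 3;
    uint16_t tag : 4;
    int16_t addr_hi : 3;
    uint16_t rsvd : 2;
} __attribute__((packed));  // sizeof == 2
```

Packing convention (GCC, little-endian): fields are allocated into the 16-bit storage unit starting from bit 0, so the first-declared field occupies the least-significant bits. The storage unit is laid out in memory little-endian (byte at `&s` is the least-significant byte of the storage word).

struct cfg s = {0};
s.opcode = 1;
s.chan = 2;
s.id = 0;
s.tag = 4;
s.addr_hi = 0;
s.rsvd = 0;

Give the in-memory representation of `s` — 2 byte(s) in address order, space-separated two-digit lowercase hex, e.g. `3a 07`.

09 02

opcode (2b) val=1 bits=0x1 at bit 0: 0x0001
chan (2b) val=2 bits=0x2 at bit 2: 0x0009
id (3b) val=0 bits=0x0 at bit 4: 0x0009
tag (4b) val=4 bits=0x4 at bit 7: 0x0209
addr_hi (3b) val=0 bits=0x0 at bit 11: 0x0209
rsvd (2b) val=0 bits=0x0 at bit 14: 0x0209
word = 0x0209 → little-endian bytes:
  [0]=0x09  [1]=0x02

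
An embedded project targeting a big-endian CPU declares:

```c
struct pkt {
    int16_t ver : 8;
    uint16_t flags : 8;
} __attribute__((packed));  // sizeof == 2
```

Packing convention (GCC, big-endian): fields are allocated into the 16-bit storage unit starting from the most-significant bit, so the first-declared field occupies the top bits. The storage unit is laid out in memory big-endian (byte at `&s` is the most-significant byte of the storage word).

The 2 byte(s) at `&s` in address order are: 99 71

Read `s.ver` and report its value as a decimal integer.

-103

[0]=0x99 [1]=0x71 (big-endian) → word 0x9971
ver:8 @ bit 8 → (0x9971>>8)&0xff = 0x99  ←
flags:8 @ bit 0 → (0x9971>>0)&0xff = 0x71
ver signed 8b, MSB=1: 153 - 256 = -103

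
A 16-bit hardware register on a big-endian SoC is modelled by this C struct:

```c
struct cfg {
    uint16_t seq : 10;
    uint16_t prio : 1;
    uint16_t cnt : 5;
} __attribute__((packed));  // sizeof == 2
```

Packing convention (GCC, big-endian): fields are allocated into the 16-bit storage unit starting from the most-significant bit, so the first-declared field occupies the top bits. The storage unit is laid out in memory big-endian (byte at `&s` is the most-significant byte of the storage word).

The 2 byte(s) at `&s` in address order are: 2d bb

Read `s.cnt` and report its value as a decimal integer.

[0]=0x2d [1]=0xbb (big-endian) → word 0x2dbb
seq:10 @ bit 6 → (0x2dbb>>6)&0x3ff = 0xb6
prio:1 @ bit 5 → (0x2dbb>>5)&0x1 = 0x1
cnt:5 @ bit 0 → (0x2dbb>>0)&0x1f = 0x1b  ←

27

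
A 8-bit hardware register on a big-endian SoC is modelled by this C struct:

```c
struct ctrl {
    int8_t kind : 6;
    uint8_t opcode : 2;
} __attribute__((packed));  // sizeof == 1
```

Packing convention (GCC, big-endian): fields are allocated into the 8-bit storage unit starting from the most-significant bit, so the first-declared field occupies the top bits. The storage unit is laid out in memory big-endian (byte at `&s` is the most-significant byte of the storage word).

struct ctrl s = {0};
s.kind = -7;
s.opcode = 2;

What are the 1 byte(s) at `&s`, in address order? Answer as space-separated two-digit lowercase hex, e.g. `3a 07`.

e6

kind:6 = -7 → 0x39 << 2 → word 0xe4
opcode:2 = 2 → 0x2 << 0 → word 0xe6
word = 0xe6 → big-endian bytes:
  [0]=0xe6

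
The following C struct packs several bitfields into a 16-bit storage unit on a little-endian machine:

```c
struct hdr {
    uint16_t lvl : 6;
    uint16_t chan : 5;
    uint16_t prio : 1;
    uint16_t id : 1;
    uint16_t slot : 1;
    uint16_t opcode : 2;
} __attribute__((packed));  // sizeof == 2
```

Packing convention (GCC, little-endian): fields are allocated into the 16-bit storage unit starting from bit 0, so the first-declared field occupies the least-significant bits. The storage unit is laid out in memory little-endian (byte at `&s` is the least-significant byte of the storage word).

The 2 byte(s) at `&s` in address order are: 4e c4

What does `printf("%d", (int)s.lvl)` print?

14

[0]=0x4e [1]=0xc4 (little-endian) → word 0xc44e
lvl [0+:6] = (word>>0) & 0x3f = 14  ←
chan [6+:5] = (word>>6) & 0x1f = 17
prio [11+:1] = (word>>11) & 0x1 = 0
id [12+:1] = (word>>12) & 0x1 = 0
slot [13+:1] = (word>>13) & 0x1 = 0
opcode [14+:2] = (word>>14) & 0x3 = 3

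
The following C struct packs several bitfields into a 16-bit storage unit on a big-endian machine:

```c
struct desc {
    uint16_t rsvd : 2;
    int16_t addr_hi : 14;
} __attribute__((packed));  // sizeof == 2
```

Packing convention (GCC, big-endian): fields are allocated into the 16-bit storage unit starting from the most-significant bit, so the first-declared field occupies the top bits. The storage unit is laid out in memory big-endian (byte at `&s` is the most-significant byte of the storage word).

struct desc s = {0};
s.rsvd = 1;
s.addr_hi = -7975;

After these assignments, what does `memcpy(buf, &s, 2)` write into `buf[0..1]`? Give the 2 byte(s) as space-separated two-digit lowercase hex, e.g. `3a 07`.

60 d9

[14+:2] rsvd=1 & 0x3 = 0x1; word=0x4000
[0+:14] addr_hi=-7975 & 0x3fff = 0x20d9; word=0x60d9
word = 0x60d9 → big-endian bytes:
  [0]=0x60  [1]=0xd9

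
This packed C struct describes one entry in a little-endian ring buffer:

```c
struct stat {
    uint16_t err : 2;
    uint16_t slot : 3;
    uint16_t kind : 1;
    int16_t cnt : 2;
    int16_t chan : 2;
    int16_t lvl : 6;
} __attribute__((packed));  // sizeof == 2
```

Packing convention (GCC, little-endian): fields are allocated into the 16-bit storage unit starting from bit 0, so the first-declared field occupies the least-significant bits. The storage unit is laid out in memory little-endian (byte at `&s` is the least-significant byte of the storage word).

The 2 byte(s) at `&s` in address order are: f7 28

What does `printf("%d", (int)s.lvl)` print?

10

[0]=0xf7 [1]=0x28 (little-endian) → word 0x28f7
err [0+:2] = (word>>0) & 0x3 = 3
slot [2+:3] = (word>>2) & 0x7 = 5
kind [5+:1] = (word>>5) & 0x1 = 1
cnt [6+:2] = (word>>6) & 0x3 = 3
chan [8+:2] = (word>>8) & 0x3 = 0
lvl [10+:6] = (word>>10) & 0x3f = 10  ←
lvl signed 6b, MSB=0: value = 10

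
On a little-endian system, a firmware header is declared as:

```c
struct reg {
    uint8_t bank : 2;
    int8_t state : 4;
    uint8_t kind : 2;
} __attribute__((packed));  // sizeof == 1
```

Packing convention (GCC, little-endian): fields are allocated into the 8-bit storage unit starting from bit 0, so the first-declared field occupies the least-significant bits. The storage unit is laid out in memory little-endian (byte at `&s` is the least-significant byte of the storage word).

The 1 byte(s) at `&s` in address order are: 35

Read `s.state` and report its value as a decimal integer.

-3

[0]=0x35 (little-endian) → word 0x35
bank:2 @ bit 0 → (0x35>>0)&0x3 = 0x1
state:4 @ bit 2 → (0x35>>2)&0xf = 0xd  ←
kind:2 @ bit 6 → (0x35>>6)&0x3 = 0x0
state signed 4b, MSB=1: 13 - 16 = -3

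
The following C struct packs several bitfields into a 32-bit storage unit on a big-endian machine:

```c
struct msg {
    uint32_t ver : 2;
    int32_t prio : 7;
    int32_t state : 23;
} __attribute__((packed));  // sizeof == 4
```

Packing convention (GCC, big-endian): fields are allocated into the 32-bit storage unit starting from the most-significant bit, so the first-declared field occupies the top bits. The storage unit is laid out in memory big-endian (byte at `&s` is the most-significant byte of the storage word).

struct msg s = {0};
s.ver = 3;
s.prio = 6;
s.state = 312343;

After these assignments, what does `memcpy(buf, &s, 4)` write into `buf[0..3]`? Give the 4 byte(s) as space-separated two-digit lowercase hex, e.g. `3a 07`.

c3 04 c4 17

ver:2 = 3 → 0x3 << 30 → word 0xc0000000
prio:7 = 6 → 0x6 << 23 → word 0xc3000000
state:23 = 312343 → 0x4c417 << 0 → word 0xc304c417
word = 0xc304c417 → big-endian bytes:
  [0]=0xc3  [1]=0x04  [2]=0xc4  [3]=0x17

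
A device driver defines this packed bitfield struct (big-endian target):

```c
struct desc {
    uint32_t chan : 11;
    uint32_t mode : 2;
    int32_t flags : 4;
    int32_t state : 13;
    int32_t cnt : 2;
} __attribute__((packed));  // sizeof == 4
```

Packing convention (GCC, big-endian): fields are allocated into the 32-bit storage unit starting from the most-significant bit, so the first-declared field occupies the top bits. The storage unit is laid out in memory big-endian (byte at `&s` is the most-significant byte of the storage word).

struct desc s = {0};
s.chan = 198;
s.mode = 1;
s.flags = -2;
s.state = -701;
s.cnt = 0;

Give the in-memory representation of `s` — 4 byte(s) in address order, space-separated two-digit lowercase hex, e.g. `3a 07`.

[21+:11] chan=198 & 0x7ff = 0xc6; word=0x18c00000
[19+:2] mode=1 & 0x3 = 0x1; word=0x18c80000
[15+:4] flags=-2 & 0xf = 0xe; word=0x18cf0000
[2+:13] state=-701 & 0x1fff = 0x1d43; word=0x18cf750c
[0+:2] cnt=0 & 0x3 = 0x0; word=0x18cf750c
word = 0x18cf750c → big-endian bytes:
  [0]=0x18  [1]=0xcf  [2]=0x75  [3]=0x0c

18 cf 75 0c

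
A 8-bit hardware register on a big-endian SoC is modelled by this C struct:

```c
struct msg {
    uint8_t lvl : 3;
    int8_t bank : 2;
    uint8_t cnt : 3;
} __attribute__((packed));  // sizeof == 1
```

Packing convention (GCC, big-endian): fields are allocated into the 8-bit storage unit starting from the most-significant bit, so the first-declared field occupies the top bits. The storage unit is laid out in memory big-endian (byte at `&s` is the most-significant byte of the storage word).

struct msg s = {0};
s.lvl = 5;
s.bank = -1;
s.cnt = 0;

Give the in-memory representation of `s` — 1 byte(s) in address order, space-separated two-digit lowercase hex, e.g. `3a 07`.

b8

[5+:3] lvl=5 & 0x7 = 0x5; word=0xa0
[3+:2] bank=-1 & 0x3 = 0x3; word=0xb8
[0+:3] cnt=0 & 0x7 = 0x0; word=0xb8
word = 0xb8 → big-endian bytes:
  [0]=0xb8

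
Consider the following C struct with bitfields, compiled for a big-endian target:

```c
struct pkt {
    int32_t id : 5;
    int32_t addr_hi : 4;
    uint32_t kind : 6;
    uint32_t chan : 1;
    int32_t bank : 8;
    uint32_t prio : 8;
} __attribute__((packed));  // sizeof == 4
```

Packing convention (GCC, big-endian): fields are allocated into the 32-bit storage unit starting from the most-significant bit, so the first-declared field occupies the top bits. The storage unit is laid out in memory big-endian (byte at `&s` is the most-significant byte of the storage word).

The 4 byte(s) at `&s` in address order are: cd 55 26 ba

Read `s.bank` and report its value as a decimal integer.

38

[0]=0xcd [1]=0x55 [2]=0x26 [3]=0xba (big-endian) → word 0xcd5526ba
id:5 @ bit 27 → (0xcd5526ba>>27)&0x1f = 0x19
addr_hi:4 @ bit 23 → (0xcd5526ba>>23)&0xf = 0xa
kind:6 @ bit 17 → (0xcd5526ba>>17)&0x3f = 0x2a
chan:1 @ bit 16 → (0xcd5526ba>>16)&0x1 = 0x1
bank:8 @ bit 8 → (0xcd5526ba>>8)&0xff = 0x26  ←
prio:8 @ bit 0 → (0xcd5526ba>>0)&0xff = 0xba
bank signed 8b, MSB=0: value = 38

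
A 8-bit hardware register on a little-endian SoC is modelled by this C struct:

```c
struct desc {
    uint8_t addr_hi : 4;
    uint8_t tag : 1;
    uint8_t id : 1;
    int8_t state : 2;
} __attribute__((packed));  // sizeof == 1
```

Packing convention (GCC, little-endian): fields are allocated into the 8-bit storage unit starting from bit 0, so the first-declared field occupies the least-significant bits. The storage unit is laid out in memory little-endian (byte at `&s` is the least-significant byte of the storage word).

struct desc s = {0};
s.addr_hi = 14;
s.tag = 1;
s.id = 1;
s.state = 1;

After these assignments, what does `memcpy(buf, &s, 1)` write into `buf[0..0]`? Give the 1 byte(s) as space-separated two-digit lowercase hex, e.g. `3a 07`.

[0+:4] addr_hi=14 & 0xf = 0xe; word=0x0e
[4+:1] tag=1 & 0x1 = 0x1; word=0x1e
[5+:1] id=1 & 0x1 = 0x1; word=0x3e
[6+:2] state=1 & 0x3 = 0x1; word=0x7e
word = 0x7e → little-endian bytes:
  [0]=0x7e

7e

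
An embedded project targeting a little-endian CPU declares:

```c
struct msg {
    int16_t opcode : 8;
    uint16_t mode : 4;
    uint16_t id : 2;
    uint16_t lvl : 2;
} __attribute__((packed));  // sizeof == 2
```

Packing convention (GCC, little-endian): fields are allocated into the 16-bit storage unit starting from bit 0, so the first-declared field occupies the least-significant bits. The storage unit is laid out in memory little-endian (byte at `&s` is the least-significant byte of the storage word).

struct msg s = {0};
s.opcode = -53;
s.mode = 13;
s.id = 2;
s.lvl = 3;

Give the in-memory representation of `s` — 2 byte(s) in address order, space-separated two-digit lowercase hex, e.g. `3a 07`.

cb ed

opcode (8b) val=-53 bits=0xcb at bit 0: 0x00cb
mode (4b) val=13 bits=0xd at bit 8: 0x0dcb
id (2b) val=2 bits=0x2 at bit 12: 0x2dcb
lvl (2b) val=3 bits=0x3 at bit 14: 0xedcb
word = 0xedcb → little-endian bytes:
  [0]=0xcb  [1]=0xed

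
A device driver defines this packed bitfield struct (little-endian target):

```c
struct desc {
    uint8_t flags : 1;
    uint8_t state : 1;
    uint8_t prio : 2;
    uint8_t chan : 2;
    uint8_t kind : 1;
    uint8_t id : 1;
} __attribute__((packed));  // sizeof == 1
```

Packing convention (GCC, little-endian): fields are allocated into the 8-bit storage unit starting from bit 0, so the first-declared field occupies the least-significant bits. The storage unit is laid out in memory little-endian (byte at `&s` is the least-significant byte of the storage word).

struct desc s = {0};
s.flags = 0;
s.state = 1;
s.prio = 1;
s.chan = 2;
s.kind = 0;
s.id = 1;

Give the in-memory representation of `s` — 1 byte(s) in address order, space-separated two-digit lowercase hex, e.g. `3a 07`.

[0+:1] flags=0 & 0x1 = 0x0; word=0x00
[1+:1] state=1 & 0x1 = 0x1; word=0x02
[2+:2] prio=1 & 0x3 = 0x1; word=0x06
[4+:2] chan=2 & 0x3 = 0x2; word=0x26
[6+:1] kind=0 & 0x1 = 0x0; word=0x26
[7+:1] id=1 & 0x1 = 0x1; word=0xa6
word = 0xa6 → little-endian bytes:
  [0]=0xa6

a6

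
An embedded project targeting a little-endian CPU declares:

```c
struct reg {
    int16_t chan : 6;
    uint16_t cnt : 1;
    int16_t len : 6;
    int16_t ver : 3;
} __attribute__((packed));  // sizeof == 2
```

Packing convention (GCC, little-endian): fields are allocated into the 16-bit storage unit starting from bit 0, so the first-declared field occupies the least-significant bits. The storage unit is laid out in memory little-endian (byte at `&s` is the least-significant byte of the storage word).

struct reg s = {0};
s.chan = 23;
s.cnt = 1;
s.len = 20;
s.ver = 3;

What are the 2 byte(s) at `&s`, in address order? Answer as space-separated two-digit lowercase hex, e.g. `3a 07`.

[0+:6] chan=23 & 0x3f = 0x17; word=0x0017
[6+:1] cnt=1 & 0x1 = 0x1; word=0x0057
[7+:6] len=20 & 0x3f = 0x14; word=0x0a57
[13+:3] ver=3 & 0x7 = 0x3; word=0x6a57
word = 0x6a57 → little-endian bytes:
  [0]=0x57  [1]=0x6a

57 6a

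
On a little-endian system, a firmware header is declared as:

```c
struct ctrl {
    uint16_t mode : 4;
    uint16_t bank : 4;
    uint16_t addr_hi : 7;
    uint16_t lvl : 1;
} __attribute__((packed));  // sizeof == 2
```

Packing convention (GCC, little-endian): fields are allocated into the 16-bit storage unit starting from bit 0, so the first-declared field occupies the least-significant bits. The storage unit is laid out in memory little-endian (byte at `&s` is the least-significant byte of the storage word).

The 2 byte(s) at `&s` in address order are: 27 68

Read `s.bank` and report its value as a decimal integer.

[0]=0x27 [1]=0x68 (little-endian) → word 0x6827
mode [0+:4] = (word>>0) & 0xf = 7
bank [4+:4] = (word>>4) & 0xf = 2  ←
addr_hi [8+:7] = (word>>8) & 0x7f = 104
lvl [15+:1] = (word>>15) & 0x1 = 0

2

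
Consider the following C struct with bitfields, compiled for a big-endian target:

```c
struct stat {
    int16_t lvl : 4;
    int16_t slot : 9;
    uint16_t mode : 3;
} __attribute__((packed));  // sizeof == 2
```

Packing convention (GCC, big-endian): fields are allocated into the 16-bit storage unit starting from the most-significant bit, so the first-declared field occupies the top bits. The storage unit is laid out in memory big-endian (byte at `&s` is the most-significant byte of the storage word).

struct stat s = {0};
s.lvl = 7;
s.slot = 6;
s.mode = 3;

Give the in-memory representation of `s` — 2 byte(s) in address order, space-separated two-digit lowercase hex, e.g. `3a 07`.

lvl:4 = 7 → 0x7 << 12 → word 0x7000
slot:9 = 6 → 0x6 << 3 → word 0x7030
mode:3 = 3 → 0x3 << 0 → word 0x7033
word = 0x7033 → big-endian bytes:
  [0]=0x70  [1]=0x33

70 33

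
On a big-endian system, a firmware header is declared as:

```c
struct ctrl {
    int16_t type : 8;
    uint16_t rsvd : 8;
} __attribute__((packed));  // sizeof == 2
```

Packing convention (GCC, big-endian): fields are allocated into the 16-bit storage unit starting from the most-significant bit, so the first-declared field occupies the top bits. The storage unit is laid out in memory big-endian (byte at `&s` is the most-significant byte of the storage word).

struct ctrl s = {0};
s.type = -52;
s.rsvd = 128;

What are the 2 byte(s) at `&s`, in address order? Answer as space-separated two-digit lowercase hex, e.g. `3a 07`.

cc 80

type:8 = -52 → 0xcc << 8 → word 0xcc00
rsvd:8 = 128 → 0x80 << 0 → word 0xcc80
word = 0xcc80 → big-endian bytes:
  [0]=0xcc  [1]=0x80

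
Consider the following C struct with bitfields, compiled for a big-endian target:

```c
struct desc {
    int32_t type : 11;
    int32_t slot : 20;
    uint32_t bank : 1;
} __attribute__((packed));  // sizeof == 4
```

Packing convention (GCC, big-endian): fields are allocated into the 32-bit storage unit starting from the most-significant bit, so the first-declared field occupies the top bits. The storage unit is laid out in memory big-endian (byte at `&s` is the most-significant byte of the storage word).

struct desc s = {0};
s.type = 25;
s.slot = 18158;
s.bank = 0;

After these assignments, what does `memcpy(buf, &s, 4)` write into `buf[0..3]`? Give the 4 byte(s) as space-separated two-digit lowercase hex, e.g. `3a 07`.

03 20 8d dc

type (11b) val=25 bits=0x19 at bit 21: 0x03200000
slot (20b) val=18158 bits=0x46ee at bit 1: 0x03208ddc
bank (1b) val=0 bits=0x0 at bit 0: 0x03208ddc
word = 0x03208ddc → big-endian bytes:
  [0]=0x03  [1]=0x20  [2]=0x8d  [3]=0xdc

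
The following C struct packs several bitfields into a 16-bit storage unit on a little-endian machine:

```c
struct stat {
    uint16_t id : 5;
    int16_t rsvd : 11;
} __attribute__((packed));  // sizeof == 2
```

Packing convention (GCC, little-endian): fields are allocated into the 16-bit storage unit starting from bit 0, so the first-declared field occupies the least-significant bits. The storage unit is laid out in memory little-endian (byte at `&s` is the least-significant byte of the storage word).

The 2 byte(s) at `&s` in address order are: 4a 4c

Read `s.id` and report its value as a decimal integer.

10

[0]=0x4a [1]=0x4c (little-endian) → word 0x4c4a
id [0+:5] = (word>>0) & 0x1f = 10  ←
rsvd [5+:11] = (word>>5) & 0x7ff = 610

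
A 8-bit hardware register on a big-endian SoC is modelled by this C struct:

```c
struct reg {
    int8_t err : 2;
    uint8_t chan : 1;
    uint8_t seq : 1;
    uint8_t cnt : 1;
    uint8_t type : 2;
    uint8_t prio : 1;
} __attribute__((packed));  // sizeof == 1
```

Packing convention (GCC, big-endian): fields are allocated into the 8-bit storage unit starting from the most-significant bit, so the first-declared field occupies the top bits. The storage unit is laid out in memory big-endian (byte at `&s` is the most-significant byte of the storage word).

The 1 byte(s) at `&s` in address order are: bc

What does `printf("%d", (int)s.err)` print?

-2

[0]=0xbc (big-endian) → word 0xbc
err:2 @ bit 6 → (0xbc>>6)&0x3 = 0x2  ←
chan:1 @ bit 5 → (0xbc>>5)&0x1 = 0x1
seq:1 @ bit 4 → (0xbc>>4)&0x1 = 0x1
cnt:1 @ bit 3 → (0xbc>>3)&0x1 = 0x1
type:2 @ bit 1 → (0xbc>>1)&0x3 = 0x2
prio:1 @ bit 0 → (0xbc>>0)&0x1 = 0x0
err signed 2b, MSB=1: 2 - 4 = -2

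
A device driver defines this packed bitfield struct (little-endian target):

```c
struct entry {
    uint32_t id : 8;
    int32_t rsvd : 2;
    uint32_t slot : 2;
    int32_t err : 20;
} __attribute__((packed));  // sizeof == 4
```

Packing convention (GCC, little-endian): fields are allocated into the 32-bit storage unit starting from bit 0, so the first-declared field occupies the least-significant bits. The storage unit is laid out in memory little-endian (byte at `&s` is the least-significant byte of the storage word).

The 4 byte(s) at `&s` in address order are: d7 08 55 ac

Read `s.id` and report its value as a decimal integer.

215

[0]=0xd7 [1]=0x08 [2]=0x55 [3]=0xac (little-endian) → word 0xac5508d7
id:8 @ bit 0 → (0xac5508d7>>0)&0xff = 0xd7  ←
rsvd:2 @ bit 8 → (0xac5508d7>>8)&0x3 = 0x0
slot:2 @ bit 10 → (0xac5508d7>>10)&0x3 = 0x2
err:20 @ bit 12 → (0xac5508d7>>12)&0xfffff = 0xac550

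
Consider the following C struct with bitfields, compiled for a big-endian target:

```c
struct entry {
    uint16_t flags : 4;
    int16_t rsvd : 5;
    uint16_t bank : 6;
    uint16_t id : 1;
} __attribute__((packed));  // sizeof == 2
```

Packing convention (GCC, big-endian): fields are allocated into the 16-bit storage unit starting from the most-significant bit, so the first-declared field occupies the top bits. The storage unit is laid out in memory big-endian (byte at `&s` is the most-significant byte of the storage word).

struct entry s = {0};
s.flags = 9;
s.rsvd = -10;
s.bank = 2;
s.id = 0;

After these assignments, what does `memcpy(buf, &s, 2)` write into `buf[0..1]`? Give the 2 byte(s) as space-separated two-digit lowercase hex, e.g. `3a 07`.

[12+:4] flags=9 & 0xf = 0x9; word=0x9000
[7+:5] rsvd=-10 & 0x1f = 0x16; word=0x9b00
[1+:6] bank=2 & 0x3f = 0x2; word=0x9b04
[0+:1] id=0 & 0x1 = 0x0; word=0x9b04
word = 0x9b04 → big-endian bytes:
  [0]=0x9b  [1]=0x04

9b 04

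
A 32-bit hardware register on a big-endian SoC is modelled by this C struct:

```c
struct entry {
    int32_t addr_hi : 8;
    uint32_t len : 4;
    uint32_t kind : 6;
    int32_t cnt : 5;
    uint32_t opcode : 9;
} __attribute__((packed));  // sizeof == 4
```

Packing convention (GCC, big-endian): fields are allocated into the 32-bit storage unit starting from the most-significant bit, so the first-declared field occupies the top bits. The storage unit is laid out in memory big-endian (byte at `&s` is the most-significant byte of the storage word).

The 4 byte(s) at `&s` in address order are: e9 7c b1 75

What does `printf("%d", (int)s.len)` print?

[0]=0xe9 [1]=0x7c [2]=0xb1 [3]=0x75 (big-endian) → word 0xe97cb175
addr_hi:8 @ bit 24 → (0xe97cb175>>24)&0xff = 0xe9
len:4 @ bit 20 → (0xe97cb175>>20)&0xf = 0x7  ←
kind:6 @ bit 14 → (0xe97cb175>>14)&0x3f = 0x32
cnt:5 @ bit 9 → (0xe97cb175>>9)&0x1f = 0x18
opcode:9 @ bit 0 → (0xe97cb175>>0)&0x1ff = 0x175

7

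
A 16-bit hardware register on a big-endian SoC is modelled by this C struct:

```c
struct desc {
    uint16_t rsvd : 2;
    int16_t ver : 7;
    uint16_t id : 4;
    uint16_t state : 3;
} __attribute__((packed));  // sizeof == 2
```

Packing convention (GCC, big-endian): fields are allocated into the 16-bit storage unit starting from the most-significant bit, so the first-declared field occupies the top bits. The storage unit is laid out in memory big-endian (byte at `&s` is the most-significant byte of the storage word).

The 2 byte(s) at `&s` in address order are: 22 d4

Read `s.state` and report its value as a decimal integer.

[0]=0x22 [1]=0xd4 (big-endian) → word 0x22d4
rsvd [14+:2] = (word>>14) & 0x3 = 0
ver [7+:7] = (word>>7) & 0x7f = 69
id [3+:4] = (word>>3) & 0xf = 10
state [0+:3] = (word>>0) & 0x7 = 4  ←

4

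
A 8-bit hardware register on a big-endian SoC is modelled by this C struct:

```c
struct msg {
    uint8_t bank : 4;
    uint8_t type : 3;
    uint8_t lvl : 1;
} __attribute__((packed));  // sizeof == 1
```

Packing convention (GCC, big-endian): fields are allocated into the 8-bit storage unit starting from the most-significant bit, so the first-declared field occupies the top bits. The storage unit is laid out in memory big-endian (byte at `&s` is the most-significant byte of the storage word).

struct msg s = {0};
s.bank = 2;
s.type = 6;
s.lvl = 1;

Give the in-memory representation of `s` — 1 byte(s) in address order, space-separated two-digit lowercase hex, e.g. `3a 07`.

bank (4b) val=2 bits=0x2 at bit 4: 0x20
type (3b) val=6 bits=0x6 at bit 1: 0x2c
lvl (1b) val=1 bits=0x1 at bit 0: 0x2d
word = 0x2d → big-endian bytes:
  [0]=0x2d

2d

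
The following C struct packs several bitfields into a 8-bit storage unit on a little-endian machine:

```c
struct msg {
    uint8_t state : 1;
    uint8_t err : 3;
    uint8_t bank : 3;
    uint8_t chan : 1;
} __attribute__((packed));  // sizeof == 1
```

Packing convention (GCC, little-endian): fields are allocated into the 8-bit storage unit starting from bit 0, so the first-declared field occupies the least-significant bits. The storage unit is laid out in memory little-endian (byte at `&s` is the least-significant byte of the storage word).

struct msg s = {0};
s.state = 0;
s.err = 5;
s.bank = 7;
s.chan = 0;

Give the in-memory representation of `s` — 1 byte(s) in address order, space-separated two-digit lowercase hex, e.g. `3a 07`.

state:1 = 0 → 0x0 << 0 → word 0x00
err:3 = 5 → 0x5 << 1 → word 0x0a
bank:3 = 7 → 0x7 << 4 → word 0x7a
chan:1 = 0 → 0x0 << 7 → word 0x7a
word = 0x7a → little-endian bytes:
  [0]=0x7a

7a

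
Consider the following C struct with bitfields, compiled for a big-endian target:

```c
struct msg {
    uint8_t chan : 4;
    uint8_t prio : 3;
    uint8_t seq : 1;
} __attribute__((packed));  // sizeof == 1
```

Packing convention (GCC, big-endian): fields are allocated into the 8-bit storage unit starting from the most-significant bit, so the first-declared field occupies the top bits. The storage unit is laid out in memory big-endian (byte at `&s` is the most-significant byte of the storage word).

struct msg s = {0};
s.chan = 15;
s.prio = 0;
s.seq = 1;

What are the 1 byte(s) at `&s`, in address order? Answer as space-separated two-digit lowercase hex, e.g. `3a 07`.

chan (4b) val=15 bits=0xf at bit 4: 0xf0
prio (3b) val=0 bits=0x0 at bit 1: 0xf0
seq (1b) val=1 bits=0x1 at bit 0: 0xf1
word = 0xf1 → big-endian bytes:
  [0]=0xf1

f1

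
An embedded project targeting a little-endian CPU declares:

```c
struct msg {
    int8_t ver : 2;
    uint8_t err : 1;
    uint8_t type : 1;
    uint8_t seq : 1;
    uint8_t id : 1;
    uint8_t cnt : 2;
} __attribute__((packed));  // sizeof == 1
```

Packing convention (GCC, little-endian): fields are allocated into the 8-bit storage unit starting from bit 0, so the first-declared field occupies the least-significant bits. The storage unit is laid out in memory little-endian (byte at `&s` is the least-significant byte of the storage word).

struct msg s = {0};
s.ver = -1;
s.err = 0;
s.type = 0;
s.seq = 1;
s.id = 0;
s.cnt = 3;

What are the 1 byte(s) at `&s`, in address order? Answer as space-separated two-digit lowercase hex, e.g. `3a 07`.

ver (2b) val=-1 bits=0x3 at bit 0: 0x03
err (1b) val=0 bits=0x0 at bit 2: 0x03
type (1b) val=0 bits=0x0 at bit 3: 0x03
seq (1b) val=1 bits=0x1 at bit 4: 0x13
id (1b) val=0 bits=0x0 at bit 5: 0x13
cnt (2b) val=3 bits=0x3 at bit 6: 0xd3
word = 0xd3 → little-endian bytes:
  [0]=0xd3

d3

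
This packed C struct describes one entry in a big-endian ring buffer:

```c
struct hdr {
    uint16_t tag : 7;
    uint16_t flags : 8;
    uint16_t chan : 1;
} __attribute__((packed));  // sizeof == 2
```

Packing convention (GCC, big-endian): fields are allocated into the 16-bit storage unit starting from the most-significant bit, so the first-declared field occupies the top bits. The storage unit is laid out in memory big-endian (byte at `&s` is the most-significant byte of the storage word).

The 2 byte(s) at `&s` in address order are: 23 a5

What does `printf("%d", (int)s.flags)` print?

[0]=0x23 [1]=0xa5 (big-endian) → word 0x23a5
tag:7 @ bit 9 → (0x23a5>>9)&0x7f = 0x11
flags:8 @ bit 1 → (0x23a5>>1)&0xff = 0xd2  ←
chan:1 @ bit 0 → (0x23a5>>0)&0x1 = 0x1

210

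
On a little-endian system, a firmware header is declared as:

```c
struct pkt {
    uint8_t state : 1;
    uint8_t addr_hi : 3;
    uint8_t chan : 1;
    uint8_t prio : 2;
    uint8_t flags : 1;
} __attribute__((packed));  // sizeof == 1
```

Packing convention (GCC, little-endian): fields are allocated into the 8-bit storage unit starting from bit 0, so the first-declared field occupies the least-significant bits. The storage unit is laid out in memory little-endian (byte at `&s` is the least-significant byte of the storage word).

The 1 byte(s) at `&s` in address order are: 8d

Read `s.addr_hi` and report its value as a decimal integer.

6

[0]=0x8d (little-endian) → word 0x8d
state:1 @ bit 0 → (0x8d>>0)&0x1 = 0x1
addr_hi:3 @ bit 1 → (0x8d>>1)&0x7 = 0x6  ←
chan:1 @ bit 4 → (0x8d>>4)&0x1 = 0x0
prio:2 @ bit 5 → (0x8d>>5)&0x3 = 0x0
flags:1 @ bit 7 → (0x8d>>7)&0x1 = 0x1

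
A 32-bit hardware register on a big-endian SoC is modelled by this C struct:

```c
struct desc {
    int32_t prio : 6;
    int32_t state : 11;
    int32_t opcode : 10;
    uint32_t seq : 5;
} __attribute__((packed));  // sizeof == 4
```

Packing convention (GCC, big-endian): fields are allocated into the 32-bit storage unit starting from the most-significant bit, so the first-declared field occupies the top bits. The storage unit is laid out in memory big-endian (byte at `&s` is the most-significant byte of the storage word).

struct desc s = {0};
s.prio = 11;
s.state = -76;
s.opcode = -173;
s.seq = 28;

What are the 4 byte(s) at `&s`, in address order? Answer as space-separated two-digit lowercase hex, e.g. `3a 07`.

2f da 6a 7c

prio:6 = 11 → 0xb << 26 → word 0x2c000000
state:11 = -76 → 0x7b4 << 15 → word 0x2fda0000
opcode:10 = -173 → 0x353 << 5 → word 0x2fda6a60
seq:5 = 28 → 0x1c << 0 → word 0x2fda6a7c
word = 0x2fda6a7c → big-endian bytes:
  [0]=0x2f  [1]=0xda  [2]=0x6a  [3]=0x7c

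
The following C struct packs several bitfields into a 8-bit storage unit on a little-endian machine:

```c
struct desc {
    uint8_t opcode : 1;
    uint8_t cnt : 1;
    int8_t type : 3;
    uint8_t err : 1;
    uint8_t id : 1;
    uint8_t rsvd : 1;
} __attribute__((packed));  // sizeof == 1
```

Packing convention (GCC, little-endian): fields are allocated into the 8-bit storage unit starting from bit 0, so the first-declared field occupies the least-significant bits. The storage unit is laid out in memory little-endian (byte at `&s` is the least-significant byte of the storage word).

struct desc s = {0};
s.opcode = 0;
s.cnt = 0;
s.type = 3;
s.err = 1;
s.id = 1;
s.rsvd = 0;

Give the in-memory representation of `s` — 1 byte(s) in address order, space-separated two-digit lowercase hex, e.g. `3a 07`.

[0+:1] opcode=0 & 0x1 = 0x0; word=0x00
[1+:1] cnt=0 & 0x1 = 0x0; word=0x00
[2+:3] type=3 & 0x7 = 0x3; word=0x0c
[5+:1] err=1 & 0x1 = 0x1; word=0x2c
[6+:1] id=1 & 0x1 = 0x1; word=0x6c
[7+:1] rsvd=0 & 0x1 = 0x0; word=0x6c
word = 0x6c → little-endian bytes:
  [0]=0x6c

6c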